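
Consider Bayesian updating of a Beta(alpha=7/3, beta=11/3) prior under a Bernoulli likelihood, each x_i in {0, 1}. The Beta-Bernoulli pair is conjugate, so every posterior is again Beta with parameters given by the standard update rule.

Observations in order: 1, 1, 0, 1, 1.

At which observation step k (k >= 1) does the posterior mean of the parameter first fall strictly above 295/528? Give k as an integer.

obs 1: x=1 → posterior Beta(10/3, 11/3)
obs 2: x=1 → posterior Beta(13/3, 11/3)
obs 3: x=0 → posterior Beta(13/3, 14/3)
obs 4: x=1 → posterior Beta(16/3, 14/3)
obs 5: x=1 → posterior Beta(19/3, 14/3)

k = 5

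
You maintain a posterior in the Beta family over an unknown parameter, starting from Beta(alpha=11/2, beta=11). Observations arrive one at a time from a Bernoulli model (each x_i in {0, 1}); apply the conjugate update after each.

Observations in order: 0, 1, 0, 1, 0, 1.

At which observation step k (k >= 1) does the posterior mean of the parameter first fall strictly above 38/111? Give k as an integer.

obs 1: x=0 → posterior Beta(11/2, 12)
obs 2: x=1 → posterior Beta(13/2, 12)
obs 3: x=0 → posterior Beta(13/2, 13)
obs 4: x=1 → posterior Beta(15/2, 13)
obs 5: x=0 → posterior Beta(15/2, 14)
obs 6: x=1 → posterior Beta(17/2, 14)

k = 2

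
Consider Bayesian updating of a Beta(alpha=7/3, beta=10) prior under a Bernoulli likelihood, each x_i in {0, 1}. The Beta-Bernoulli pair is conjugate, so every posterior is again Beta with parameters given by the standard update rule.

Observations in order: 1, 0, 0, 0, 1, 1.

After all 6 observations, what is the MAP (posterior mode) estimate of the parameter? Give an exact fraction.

obs 1: x=1 → posterior Beta(10/3, 10)
obs 2: x=0 → posterior Beta(10/3, 11)
obs 3: x=0 → posterior Beta(10/3, 12)
obs 4: x=0 → posterior Beta(10/3, 13)
obs 5: x=1 → posterior Beta(13/3, 13)
obs 6: x=1 → posterior Beta(16/3, 13)

13/49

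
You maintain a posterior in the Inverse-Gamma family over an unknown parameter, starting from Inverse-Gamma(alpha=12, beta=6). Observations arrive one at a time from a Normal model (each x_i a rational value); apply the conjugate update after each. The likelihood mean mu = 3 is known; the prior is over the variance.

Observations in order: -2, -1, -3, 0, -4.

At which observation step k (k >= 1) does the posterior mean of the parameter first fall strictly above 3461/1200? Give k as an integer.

k = 3

obs 1: x=-2 → posterior Inverse-Gamma(25/2, 37/2)
obs 2: x=-1 → posterior Inverse-Gamma(13, 53/2)
obs 3: x=-3 → posterior Inverse-Gamma(27/2, 89/2)
obs 4: x=0 → posterior Inverse-Gamma(14, 49)
obs 5: x=-4 → posterior Inverse-Gamma(29/2, 147/2)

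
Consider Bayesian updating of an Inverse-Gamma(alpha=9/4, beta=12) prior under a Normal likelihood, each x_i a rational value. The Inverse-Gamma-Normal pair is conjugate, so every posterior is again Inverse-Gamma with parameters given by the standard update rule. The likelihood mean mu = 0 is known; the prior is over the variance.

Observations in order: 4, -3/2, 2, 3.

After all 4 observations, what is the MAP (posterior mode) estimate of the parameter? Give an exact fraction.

obs 1: x=4 → posterior Inverse-Gamma(11/4, 20)
obs 2: x=-3/2 → posterior Inverse-Gamma(13/4, 169/8)
obs 3: x=2 → posterior Inverse-Gamma(15/4, 185/8)
obs 4: x=3 → posterior Inverse-Gamma(17/4, 221/8)

221/42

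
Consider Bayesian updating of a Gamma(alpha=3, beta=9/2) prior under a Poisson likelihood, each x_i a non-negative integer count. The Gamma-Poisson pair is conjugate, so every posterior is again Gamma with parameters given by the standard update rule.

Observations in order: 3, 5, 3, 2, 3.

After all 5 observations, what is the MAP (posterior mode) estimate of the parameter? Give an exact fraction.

36/19

obs 1: x=3 → posterior Gamma(6, 11/2)
obs 2: x=5 → posterior Gamma(11, 13/2)
obs 3: x=3 → posterior Gamma(14, 15/2)
obs 4: x=2 → posterior Gamma(16, 17/2)
obs 5: x=3 → posterior Gamma(19, 19/2)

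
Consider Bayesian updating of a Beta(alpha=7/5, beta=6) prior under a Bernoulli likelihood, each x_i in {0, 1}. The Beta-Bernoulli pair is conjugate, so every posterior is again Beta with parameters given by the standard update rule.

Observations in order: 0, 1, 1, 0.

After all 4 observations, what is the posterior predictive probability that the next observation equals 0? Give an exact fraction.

40/57

obs 1: x=0 → posterior Beta(7/5, 7)
obs 2: x=1 → posterior Beta(12/5, 7)
obs 3: x=1 → posterior Beta(17/5, 7)
obs 4: x=0 → posterior Beta(17/5, 8)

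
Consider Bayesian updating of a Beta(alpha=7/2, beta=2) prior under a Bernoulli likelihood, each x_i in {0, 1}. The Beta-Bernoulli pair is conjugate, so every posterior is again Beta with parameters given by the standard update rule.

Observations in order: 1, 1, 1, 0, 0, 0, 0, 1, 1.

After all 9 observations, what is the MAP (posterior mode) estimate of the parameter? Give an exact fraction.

3/5

obs 1: x=1 → posterior Beta(9/2, 2)
obs 2: x=1 → posterior Beta(11/2, 2)
obs 3: x=1 → posterior Beta(13/2, 2)
obs 4: x=0 → posterior Beta(13/2, 3)
obs 5: x=0 → posterior Beta(13/2, 4)
obs 6: x=0 → posterior Beta(13/2, 5)
obs 7: x=0 → posterior Beta(13/2, 6)
obs 8: x=1 → posterior Beta(15/2, 6)
obs 9: x=1 → posterior Beta(17/2, 6)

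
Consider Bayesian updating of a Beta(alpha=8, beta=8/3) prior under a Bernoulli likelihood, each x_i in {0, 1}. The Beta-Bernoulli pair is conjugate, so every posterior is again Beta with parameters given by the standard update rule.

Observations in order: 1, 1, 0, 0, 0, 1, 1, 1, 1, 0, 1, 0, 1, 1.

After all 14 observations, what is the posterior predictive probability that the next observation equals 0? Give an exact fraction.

23/74

obs 1: x=1 → posterior Beta(9, 8/3)
obs 2: x=1 → posterior Beta(10, 8/3)
obs 3: x=0 → posterior Beta(10, 11/3)
obs 4: x=0 → posterior Beta(10, 14/3)
obs 5: x=0 → posterior Beta(10, 17/3)
obs 6: x=1 → posterior Beta(11, 17/3)
obs 7: x=1 → posterior Beta(12, 17/3)
obs 8: x=1 → posterior Beta(13, 17/3)
obs 9: x=1 → posterior Beta(14, 17/3)
obs 10: x=0 → posterior Beta(14, 20/3)
obs 11: x=1 → posterior Beta(15, 20/3)
obs 12: x=0 → posterior Beta(15, 23/3)
obs 13: x=1 → posterior Beta(16, 23/3)
obs 14: x=1 → posterior Beta(17, 23/3)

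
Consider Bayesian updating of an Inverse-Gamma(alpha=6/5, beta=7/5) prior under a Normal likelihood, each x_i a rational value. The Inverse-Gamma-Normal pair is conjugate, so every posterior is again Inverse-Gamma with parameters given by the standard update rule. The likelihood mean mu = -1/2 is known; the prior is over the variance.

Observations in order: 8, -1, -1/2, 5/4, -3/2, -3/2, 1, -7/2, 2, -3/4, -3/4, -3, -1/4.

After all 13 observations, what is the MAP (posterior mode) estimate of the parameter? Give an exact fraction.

1043/174

obs 1: x=8 → posterior Inverse-Gamma(17/10, 1501/40)
obs 2: x=-1 → posterior Inverse-Gamma(11/5, 753/20)
obs 3: x=-1/2 → posterior Inverse-Gamma(27/10, 753/20)
obs 4: x=5/4 → posterior Inverse-Gamma(16/5, 6269/160)
obs 5: x=-3/2 → posterior Inverse-Gamma(37/10, 6349/160)
obs 6: x=-3/2 → posterior Inverse-Gamma(21/5, 6429/160)
obs 7: x=1 → posterior Inverse-Gamma(47/10, 6609/160)
obs 8: x=-7/2 → posterior Inverse-Gamma(26/5, 7329/160)
obs 9: x=2 → posterior Inverse-Gamma(57/10, 7829/160)
obs 10: x=-3/4 → posterior Inverse-Gamma(31/5, 3917/80)
obs 11: x=-3/4 → posterior Inverse-Gamma(67/10, 7839/160)
obs 12: x=-3 → posterior Inverse-Gamma(36/5, 8339/160)
obs 13: x=-1/4 → posterior Inverse-Gamma(77/10, 1043/20)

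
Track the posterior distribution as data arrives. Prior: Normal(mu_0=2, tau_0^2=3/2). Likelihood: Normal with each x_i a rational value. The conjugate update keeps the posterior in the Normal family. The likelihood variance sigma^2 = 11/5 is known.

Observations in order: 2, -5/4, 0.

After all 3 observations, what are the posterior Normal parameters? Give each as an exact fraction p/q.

obs 1: x=2 → posterior Normal(2, 33/37)
obs 2: x=-5/4 → posterior Normal(17/16, 33/52)
obs 3: x=0 → posterior Normal(221/268, 33/67)

mu_0=221/268, tau_0^2=33/67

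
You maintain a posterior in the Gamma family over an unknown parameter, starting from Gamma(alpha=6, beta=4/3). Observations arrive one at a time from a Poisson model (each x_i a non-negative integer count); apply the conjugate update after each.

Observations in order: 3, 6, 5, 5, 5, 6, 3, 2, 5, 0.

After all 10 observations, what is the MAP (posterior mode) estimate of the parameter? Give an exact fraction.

obs 1: x=3 → posterior Gamma(9, 7/3)
obs 2: x=6 → posterior Gamma(15, 10/3)
obs 3: x=5 → posterior Gamma(20, 13/3)
obs 4: x=5 → posterior Gamma(25, 16/3)
obs 5: x=5 → posterior Gamma(30, 19/3)
obs 6: x=6 → posterior Gamma(36, 22/3)
obs 7: x=3 → posterior Gamma(39, 25/3)
obs 8: x=2 → posterior Gamma(41, 28/3)
obs 9: x=5 → posterior Gamma(46, 31/3)
obs 10: x=0 → posterior Gamma(46, 34/3)

135/34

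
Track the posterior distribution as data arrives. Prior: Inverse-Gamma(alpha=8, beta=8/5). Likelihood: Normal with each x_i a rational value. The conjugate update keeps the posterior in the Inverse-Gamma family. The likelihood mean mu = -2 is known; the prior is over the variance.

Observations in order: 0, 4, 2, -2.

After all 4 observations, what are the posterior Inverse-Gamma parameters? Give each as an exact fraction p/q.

alpha=10, beta=148/5

obs 1: x=0 → posterior Inverse-Gamma(17/2, 18/5)
obs 2: x=4 → posterior Inverse-Gamma(9, 108/5)
obs 3: x=2 → posterior Inverse-Gamma(19/2, 148/5)
obs 4: x=-2 → posterior Inverse-Gamma(10, 148/5)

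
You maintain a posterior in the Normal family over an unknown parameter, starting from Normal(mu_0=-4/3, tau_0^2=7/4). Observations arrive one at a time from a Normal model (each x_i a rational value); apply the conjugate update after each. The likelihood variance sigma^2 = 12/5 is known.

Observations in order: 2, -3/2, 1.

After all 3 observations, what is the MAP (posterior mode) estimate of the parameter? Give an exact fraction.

-23/306

obs 1: x=2 → posterior Normal(6/83, 84/83)
obs 2: x=-3/2 → posterior Normal(-93/236, 42/59)
obs 3: x=1 → posterior Normal(-23/306, 28/51)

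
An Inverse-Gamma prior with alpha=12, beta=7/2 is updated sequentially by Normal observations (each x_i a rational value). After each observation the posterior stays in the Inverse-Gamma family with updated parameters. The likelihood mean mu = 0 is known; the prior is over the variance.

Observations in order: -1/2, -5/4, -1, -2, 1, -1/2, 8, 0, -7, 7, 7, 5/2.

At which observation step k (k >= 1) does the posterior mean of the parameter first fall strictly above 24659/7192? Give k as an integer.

k = 9

obs 1: x=-1/2 → posterior Inverse-Gamma(25/2, 29/8)
obs 2: x=-5/4 → posterior Inverse-Gamma(13, 141/32)
obs 3: x=-1 → posterior Inverse-Gamma(27/2, 157/32)
obs 4: x=-2 → posterior Inverse-Gamma(14, 221/32)
obs 5: x=1 → posterior Inverse-Gamma(29/2, 237/32)
obs 6: x=-1/2 → posterior Inverse-Gamma(15, 241/32)
obs 7: x=8 → posterior Inverse-Gamma(31/2, 1265/32)
obs 8: x=0 → posterior Inverse-Gamma(16, 1265/32)
obs 9: x=-7 → posterior Inverse-Gamma(33/2, 2049/32)
obs 10: x=7 → posterior Inverse-Gamma(17, 2833/32)
obs 11: x=7 → posterior Inverse-Gamma(35/2, 3617/32)
obs 12: x=5/2 → posterior Inverse-Gamma(18, 3717/32)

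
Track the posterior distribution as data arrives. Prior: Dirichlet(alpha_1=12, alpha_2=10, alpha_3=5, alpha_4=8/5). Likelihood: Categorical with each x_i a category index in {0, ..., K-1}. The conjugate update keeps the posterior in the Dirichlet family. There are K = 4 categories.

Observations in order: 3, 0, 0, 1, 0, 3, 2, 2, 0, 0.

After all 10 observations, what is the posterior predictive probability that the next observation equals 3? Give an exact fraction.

obs 1: x=3 → posterior Dirichlet(12, 10, 5, 13/5)
obs 2: x=0 → posterior Dirichlet(13, 10, 5, 13/5)
obs 3: x=0 → posterior Dirichlet(14, 10, 5, 13/5)
obs 4: x=1 → posterior Dirichlet(14, 11, 5, 13/5)
obs 5: x=0 → posterior Dirichlet(15, 11, 5, 13/5)
obs 6: x=3 → posterior Dirichlet(15, 11, 5, 18/5)
obs 7: x=2 → posterior Dirichlet(15, 11, 6, 18/5)
obs 8: x=2 → posterior Dirichlet(15, 11, 7, 18/5)
obs 9: x=0 → posterior Dirichlet(16, 11, 7, 18/5)
obs 10: x=0 → posterior Dirichlet(17, 11, 7, 18/5)

18/193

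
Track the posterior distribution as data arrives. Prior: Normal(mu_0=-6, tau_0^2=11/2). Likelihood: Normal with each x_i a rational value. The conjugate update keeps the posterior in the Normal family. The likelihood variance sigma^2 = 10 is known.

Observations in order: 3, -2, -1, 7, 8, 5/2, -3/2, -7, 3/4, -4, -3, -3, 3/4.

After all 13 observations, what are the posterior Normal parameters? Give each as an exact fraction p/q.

mu_0=-229/326, tau_0^2=110/163

obs 1: x=3 → posterior Normal(-87/31, 110/31)
obs 2: x=-2 → posterior Normal(-109/42, 55/21)
obs 3: x=-1 → posterior Normal(-120/53, 110/53)
obs 4: x=7 → posterior Normal(-43/64, 55/32)
obs 5: x=8 → posterior Normal(3/5, 22/15)
obs 6: x=5/2 → posterior Normal(145/172, 55/43)
obs 7: x=-3/2 → posterior Normal(56/97, 110/97)
obs 8: x=-7 → posterior Normal(-7/36, 55/54)
obs 9: x=3/4 → posterior Normal(-3/28, 110/119)
obs 10: x=-4 → posterior Normal(-227/520, 11/13)
obs 11: x=-3 → posterior Normal(-359/564, 110/141)
obs 12: x=-3 → posterior Normal(-491/608, 55/76)
obs 13: x=3/4 → posterior Normal(-229/326, 110/163)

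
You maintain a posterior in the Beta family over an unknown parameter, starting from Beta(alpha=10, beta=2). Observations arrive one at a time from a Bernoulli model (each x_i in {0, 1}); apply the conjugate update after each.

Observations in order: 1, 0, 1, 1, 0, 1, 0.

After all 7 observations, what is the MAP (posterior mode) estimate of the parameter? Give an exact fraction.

13/17

obs 1: x=1 → posterior Beta(11, 2)
obs 2: x=0 → posterior Beta(11, 3)
obs 3: x=1 → posterior Beta(12, 3)
obs 4: x=1 → posterior Beta(13, 3)
obs 5: x=0 → posterior Beta(13, 4)
obs 6: x=1 → posterior Beta(14, 4)
obs 7: x=0 → posterior Beta(14, 5)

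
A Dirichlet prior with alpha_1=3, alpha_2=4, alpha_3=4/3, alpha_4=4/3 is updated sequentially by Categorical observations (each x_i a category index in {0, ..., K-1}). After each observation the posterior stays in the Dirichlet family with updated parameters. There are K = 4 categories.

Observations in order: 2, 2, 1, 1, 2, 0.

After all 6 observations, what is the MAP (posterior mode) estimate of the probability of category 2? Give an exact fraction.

2/7

obs 1: x=2 → posterior Dirichlet(3, 4, 7/3, 4/3)
obs 2: x=2 → posterior Dirichlet(3, 4, 10/3, 4/3)
obs 3: x=1 → posterior Dirichlet(3, 5, 10/3, 4/3)
obs 4: x=1 → posterior Dirichlet(3, 6, 10/3, 4/3)
obs 5: x=2 → posterior Dirichlet(3, 6, 13/3, 4/3)
obs 6: x=0 → posterior Dirichlet(4, 6, 13/3, 4/3)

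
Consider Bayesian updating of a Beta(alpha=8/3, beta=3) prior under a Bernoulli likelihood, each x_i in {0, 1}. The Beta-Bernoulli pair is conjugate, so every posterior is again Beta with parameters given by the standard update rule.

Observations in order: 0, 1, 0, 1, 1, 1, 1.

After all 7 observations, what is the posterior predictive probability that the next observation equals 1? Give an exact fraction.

obs 1: x=0 → posterior Beta(8/3, 4)
obs 2: x=1 → posterior Beta(11/3, 4)
obs 3: x=0 → posterior Beta(11/3, 5)
obs 4: x=1 → posterior Beta(14/3, 5)
obs 5: x=1 → posterior Beta(17/3, 5)
obs 6: x=1 → posterior Beta(20/3, 5)
obs 7: x=1 → posterior Beta(23/3, 5)

23/38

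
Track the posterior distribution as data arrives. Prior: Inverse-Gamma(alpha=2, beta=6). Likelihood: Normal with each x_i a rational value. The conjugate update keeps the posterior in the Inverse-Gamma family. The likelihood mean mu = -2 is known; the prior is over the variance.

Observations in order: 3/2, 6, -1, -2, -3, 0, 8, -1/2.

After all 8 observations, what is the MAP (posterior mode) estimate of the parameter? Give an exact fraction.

393/28

obs 1: x=3/2 → posterior Inverse-Gamma(5/2, 97/8)
obs 2: x=6 → posterior Inverse-Gamma(3, 353/8)
obs 3: x=-1 → posterior Inverse-Gamma(7/2, 357/8)
obs 4: x=-2 → posterior Inverse-Gamma(4, 357/8)
obs 5: x=-3 → posterior Inverse-Gamma(9/2, 361/8)
obs 6: x=0 → posterior Inverse-Gamma(5, 377/8)
obs 7: x=8 → posterior Inverse-Gamma(11/2, 777/8)
obs 8: x=-1/2 → posterior Inverse-Gamma(6, 393/4)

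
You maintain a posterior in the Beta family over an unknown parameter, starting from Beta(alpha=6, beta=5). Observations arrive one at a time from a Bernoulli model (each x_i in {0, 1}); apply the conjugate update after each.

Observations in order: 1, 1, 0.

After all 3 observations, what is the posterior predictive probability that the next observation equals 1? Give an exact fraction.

obs 1: x=1 → posterior Beta(7, 5)
obs 2: x=1 → posterior Beta(8, 5)
obs 3: x=0 → posterior Beta(8, 6)

4/7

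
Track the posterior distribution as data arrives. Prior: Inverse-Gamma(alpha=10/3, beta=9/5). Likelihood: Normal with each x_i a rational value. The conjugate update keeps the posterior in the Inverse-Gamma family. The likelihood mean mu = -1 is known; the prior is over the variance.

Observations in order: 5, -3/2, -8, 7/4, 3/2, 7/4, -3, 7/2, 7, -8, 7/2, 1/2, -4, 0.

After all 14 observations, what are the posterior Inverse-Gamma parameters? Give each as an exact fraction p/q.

obs 1: x=5 → posterior Inverse-Gamma(23/6, 99/5)
obs 2: x=-3/2 → posterior Inverse-Gamma(13/3, 797/40)
obs 3: x=-8 → posterior Inverse-Gamma(29/6, 1777/40)
obs 4: x=7/4 → posterior Inverse-Gamma(16/3, 7713/160)
obs 5: x=3/2 → posterior Inverse-Gamma(35/6, 8213/160)
obs 6: x=7/4 → posterior Inverse-Gamma(19/3, 4409/80)
obs 7: x=-3 → posterior Inverse-Gamma(41/6, 4569/80)
obs 8: x=7/2 → posterior Inverse-Gamma(22/3, 5379/80)
obs 9: x=7 → posterior Inverse-Gamma(47/6, 7939/80)
obs 10: x=-8 → posterior Inverse-Gamma(25/3, 9899/80)
obs 11: x=7/2 → posterior Inverse-Gamma(53/6, 10709/80)
obs 12: x=1/2 → posterior Inverse-Gamma(28/3, 10799/80)
obs 13: x=-4 → posterior Inverse-Gamma(59/6, 11159/80)
obs 14: x=0 → posterior Inverse-Gamma(31/3, 11199/80)

alpha=31/3, beta=11199/80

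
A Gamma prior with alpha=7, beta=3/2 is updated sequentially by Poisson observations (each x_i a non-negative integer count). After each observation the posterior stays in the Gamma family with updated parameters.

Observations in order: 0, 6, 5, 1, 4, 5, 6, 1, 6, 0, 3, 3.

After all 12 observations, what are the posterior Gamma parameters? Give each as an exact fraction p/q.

obs 1: x=0 → posterior Gamma(7, 5/2)
obs 2: x=6 → posterior Gamma(13, 7/2)
obs 3: x=5 → posterior Gamma(18, 9/2)
obs 4: x=1 → posterior Gamma(19, 11/2)
obs 5: x=4 → posterior Gamma(23, 13/2)
obs 6: x=5 → posterior Gamma(28, 15/2)
obs 7: x=6 → posterior Gamma(34, 17/2)
obs 8: x=1 → posterior Gamma(35, 19/2)
obs 9: x=6 → posterior Gamma(41, 21/2)
obs 10: x=0 → posterior Gamma(41, 23/2)
obs 11: x=3 → posterior Gamma(44, 25/2)
obs 12: x=3 → posterior Gamma(47, 27/2)

alpha=47, beta=27/2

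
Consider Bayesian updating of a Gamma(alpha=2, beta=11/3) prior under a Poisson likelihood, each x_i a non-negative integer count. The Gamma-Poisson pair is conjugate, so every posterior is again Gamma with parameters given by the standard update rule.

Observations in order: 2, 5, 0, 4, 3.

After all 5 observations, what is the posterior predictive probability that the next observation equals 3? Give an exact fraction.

960787823560216953284984832/6103261246589991489578849669

obs 1: x=2 → posterior Gamma(4, 14/3)
obs 2: x=5 → posterior Gamma(9, 17/3)
obs 3: x=0 → posterior Gamma(9, 20/3)
obs 4: x=4 → posterior Gamma(13, 23/3)
obs 5: x=3 → posterior Gamma(16, 26/3)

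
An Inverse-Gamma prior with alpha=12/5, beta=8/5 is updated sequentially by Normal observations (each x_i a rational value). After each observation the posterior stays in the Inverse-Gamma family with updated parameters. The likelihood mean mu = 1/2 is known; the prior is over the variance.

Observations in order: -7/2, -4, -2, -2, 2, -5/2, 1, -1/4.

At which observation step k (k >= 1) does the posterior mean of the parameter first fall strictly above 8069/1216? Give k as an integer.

k = 2

obs 1: x=-7/2 → posterior Inverse-Gamma(29/10, 48/5)
obs 2: x=-4 → posterior Inverse-Gamma(17/5, 789/40)
obs 3: x=-2 → posterior Inverse-Gamma(39/10, 457/20)
obs 4: x=-2 → posterior Inverse-Gamma(22/5, 1039/40)
obs 5: x=2 → posterior Inverse-Gamma(49/10, 271/10)
obs 6: x=-5/2 → posterior Inverse-Gamma(27/5, 158/5)
obs 7: x=1 → posterior Inverse-Gamma(59/10, 1269/40)
obs 8: x=-1/4 → posterior Inverse-Gamma(32/5, 5121/160)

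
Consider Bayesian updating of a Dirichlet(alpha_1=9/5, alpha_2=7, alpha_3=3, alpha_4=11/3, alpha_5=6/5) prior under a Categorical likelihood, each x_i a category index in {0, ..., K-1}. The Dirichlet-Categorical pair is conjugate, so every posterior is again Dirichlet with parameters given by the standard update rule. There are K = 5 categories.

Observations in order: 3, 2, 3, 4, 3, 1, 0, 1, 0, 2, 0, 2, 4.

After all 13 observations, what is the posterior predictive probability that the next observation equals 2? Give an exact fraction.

obs 1: x=3 → posterior Dirichlet(9/5, 7, 3, 14/3, 6/5)
obs 2: x=2 → posterior Dirichlet(9/5, 7, 4, 14/3, 6/5)
obs 3: x=3 → posterior Dirichlet(9/5, 7, 4, 17/3, 6/5)
obs 4: x=4 → posterior Dirichlet(9/5, 7, 4, 17/3, 11/5)
obs 5: x=3 → posterior Dirichlet(9/5, 7, 4, 20/3, 11/5)
obs 6: x=1 → posterior Dirichlet(9/5, 8, 4, 20/3, 11/5)
obs 7: x=0 → posterior Dirichlet(14/5, 8, 4, 20/3, 11/5)
obs 8: x=1 → posterior Dirichlet(14/5, 9, 4, 20/3, 11/5)
obs 9: x=0 → posterior Dirichlet(19/5, 9, 4, 20/3, 11/5)
obs 10: x=2 → posterior Dirichlet(19/5, 9, 5, 20/3, 11/5)
obs 11: x=0 → posterior Dirichlet(24/5, 9, 5, 20/3, 11/5)
obs 12: x=2 → posterior Dirichlet(24/5, 9, 6, 20/3, 11/5)
obs 13: x=4 → posterior Dirichlet(24/5, 9, 6, 20/3, 16/5)

18/89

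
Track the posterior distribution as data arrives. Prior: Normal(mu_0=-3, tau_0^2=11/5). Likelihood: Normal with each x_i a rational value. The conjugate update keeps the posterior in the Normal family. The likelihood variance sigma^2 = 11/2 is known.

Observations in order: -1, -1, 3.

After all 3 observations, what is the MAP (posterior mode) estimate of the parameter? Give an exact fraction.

-13/11

obs 1: x=-1 → posterior Normal(-17/7, 11/7)
obs 2: x=-1 → posterior Normal(-19/9, 11/9)
obs 3: x=3 → posterior Normal(-13/11, 1)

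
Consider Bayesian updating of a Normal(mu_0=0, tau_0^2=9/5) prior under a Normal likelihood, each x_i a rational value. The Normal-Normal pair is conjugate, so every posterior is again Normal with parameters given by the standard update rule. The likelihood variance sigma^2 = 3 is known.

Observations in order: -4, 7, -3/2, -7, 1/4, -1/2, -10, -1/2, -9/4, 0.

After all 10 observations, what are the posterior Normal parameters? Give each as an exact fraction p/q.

obs 1: x=-4 → posterior Normal(-3/2, 9/8)
obs 2: x=7 → posterior Normal(9/11, 9/11)
obs 3: x=-3/2 → posterior Normal(9/28, 9/14)
obs 4: x=-7 → posterior Normal(-33/34, 9/17)
obs 5: x=1/4 → posterior Normal(-63/80, 9/20)
obs 6: x=-1/2 → posterior Normal(-3/4, 9/23)
obs 7: x=-10 → posterior Normal(-189/104, 9/26)
obs 8: x=-1/2 → posterior Normal(-195/116, 9/29)
obs 9: x=-9/4 → posterior Normal(-111/64, 9/32)
obs 10: x=0 → posterior Normal(-111/70, 9/35)

mu_0=-111/70, tau_0^2=9/35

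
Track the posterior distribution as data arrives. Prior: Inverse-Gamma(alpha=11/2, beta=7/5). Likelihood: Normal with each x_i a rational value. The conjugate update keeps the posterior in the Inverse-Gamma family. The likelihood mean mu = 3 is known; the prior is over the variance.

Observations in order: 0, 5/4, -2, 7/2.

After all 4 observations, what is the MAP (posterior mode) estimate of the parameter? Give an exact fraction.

3209/1360

obs 1: x=0 → posterior Inverse-Gamma(6, 59/10)
obs 2: x=5/4 → posterior Inverse-Gamma(13/2, 1189/160)
obs 3: x=-2 → posterior Inverse-Gamma(7, 3189/160)
obs 4: x=7/2 → posterior Inverse-Gamma(15/2, 3209/160)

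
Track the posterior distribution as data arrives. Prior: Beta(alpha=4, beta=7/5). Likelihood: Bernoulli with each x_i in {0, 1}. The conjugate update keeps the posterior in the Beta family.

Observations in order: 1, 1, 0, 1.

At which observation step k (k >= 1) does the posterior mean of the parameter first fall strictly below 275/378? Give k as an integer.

obs 1: x=1 → posterior Beta(5, 7/5)
obs 2: x=1 → posterior Beta(6, 7/5)
obs 3: x=0 → posterior Beta(6, 12/5)
obs 4: x=1 → posterior Beta(7, 12/5)

k = 3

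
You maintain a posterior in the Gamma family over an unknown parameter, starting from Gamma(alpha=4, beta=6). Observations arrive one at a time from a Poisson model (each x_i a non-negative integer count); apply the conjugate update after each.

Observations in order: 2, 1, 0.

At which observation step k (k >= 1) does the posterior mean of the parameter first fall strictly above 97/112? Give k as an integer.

obs 1: x=2 → posterior Gamma(6, 7)
obs 2: x=1 → posterior Gamma(7, 8)
obs 3: x=0 → posterior Gamma(7, 9)

k = 2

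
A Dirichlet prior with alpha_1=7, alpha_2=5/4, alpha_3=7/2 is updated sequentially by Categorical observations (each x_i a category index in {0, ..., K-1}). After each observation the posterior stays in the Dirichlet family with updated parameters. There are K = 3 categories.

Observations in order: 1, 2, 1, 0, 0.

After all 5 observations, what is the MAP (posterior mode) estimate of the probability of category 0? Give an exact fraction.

32/55

obs 1: x=1 → posterior Dirichlet(7, 9/4, 7/2)
obs 2: x=2 → posterior Dirichlet(7, 9/4, 9/2)
obs 3: x=1 → posterior Dirichlet(7, 13/4, 9/2)
obs 4: x=0 → posterior Dirichlet(8, 13/4, 9/2)
obs 5: x=0 → posterior Dirichlet(9, 13/4, 9/2)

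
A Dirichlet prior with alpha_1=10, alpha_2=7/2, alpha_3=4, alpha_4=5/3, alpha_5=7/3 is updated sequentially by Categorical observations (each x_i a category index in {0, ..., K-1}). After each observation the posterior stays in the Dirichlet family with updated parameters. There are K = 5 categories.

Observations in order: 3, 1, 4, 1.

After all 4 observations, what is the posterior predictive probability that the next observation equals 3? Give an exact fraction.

obs 1: x=3 → posterior Dirichlet(10, 7/2, 4, 8/3, 7/3)
obs 2: x=1 → posterior Dirichlet(10, 9/2, 4, 8/3, 7/3)
obs 3: x=4 → posterior Dirichlet(10, 9/2, 4, 8/3, 10/3)
obs 4: x=1 → posterior Dirichlet(10, 11/2, 4, 8/3, 10/3)

16/153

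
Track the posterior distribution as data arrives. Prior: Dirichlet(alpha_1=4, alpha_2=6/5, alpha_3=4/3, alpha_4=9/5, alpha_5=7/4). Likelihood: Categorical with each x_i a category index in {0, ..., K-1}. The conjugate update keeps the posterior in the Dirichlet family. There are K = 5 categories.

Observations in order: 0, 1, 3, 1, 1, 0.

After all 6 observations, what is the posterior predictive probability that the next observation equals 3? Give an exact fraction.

obs 1: x=0 → posterior Dirichlet(5, 6/5, 4/3, 9/5, 7/4)
obs 2: x=1 → posterior Dirichlet(5, 11/5, 4/3, 9/5, 7/4)
obs 3: x=3 → posterior Dirichlet(5, 11/5, 4/3, 14/5, 7/4)
obs 4: x=1 → posterior Dirichlet(5, 16/5, 4/3, 14/5, 7/4)
obs 5: x=1 → posterior Dirichlet(5, 21/5, 4/3, 14/5, 7/4)
obs 6: x=0 → posterior Dirichlet(6, 21/5, 4/3, 14/5, 7/4)

168/965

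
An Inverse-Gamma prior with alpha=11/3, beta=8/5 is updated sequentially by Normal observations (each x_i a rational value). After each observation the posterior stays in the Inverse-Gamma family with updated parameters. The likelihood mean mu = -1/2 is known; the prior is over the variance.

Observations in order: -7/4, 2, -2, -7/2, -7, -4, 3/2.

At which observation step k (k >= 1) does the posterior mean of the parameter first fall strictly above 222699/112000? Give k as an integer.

k = 4

obs 1: x=-7/4 → posterior Inverse-Gamma(25/6, 381/160)
obs 2: x=2 → posterior Inverse-Gamma(14/3, 881/160)
obs 3: x=-2 → posterior Inverse-Gamma(31/6, 1061/160)
obs 4: x=-7/2 → posterior Inverse-Gamma(17/3, 1781/160)
obs 5: x=-7 → posterior Inverse-Gamma(37/6, 5161/160)
obs 6: x=-4 → posterior Inverse-Gamma(20/3, 6141/160)
obs 7: x=3/2 → posterior Inverse-Gamma(43/6, 6461/160)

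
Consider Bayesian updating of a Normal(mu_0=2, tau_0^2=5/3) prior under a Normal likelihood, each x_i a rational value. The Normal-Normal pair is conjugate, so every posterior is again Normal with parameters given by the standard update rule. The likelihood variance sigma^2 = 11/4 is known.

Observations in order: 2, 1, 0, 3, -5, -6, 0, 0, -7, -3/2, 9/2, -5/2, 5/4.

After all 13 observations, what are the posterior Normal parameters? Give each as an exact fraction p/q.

mu_0=-139/293, tau_0^2=55/293

obs 1: x=2 → posterior Normal(2, 55/53)
obs 2: x=1 → posterior Normal(126/73, 55/73)
obs 3: x=0 → posterior Normal(42/31, 55/93)
obs 4: x=3 → posterior Normal(186/113, 55/113)
obs 5: x=-5 → posterior Normal(86/133, 55/133)
obs 6: x=-6 → posterior Normal(-2/9, 55/153)
obs 7: x=0 → posterior Normal(-34/173, 55/173)
obs 8: x=0 → posterior Normal(-34/193, 55/193)
obs 9: x=-7 → posterior Normal(-58/71, 55/213)
obs 10: x=-3/2 → posterior Normal(-204/233, 55/233)
obs 11: x=9/2 → posterior Normal(-114/253, 5/23)
obs 12: x=-5/2 → posterior Normal(-164/273, 55/273)
obs 13: x=5/4 → posterior Normal(-139/293, 55/293)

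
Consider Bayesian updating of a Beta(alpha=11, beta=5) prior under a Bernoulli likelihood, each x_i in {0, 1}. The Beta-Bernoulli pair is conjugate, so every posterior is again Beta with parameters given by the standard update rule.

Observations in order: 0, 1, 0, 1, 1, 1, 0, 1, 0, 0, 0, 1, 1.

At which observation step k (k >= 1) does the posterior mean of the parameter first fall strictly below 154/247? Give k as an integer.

obs 1: x=0 → posterior Beta(11, 6)
obs 2: x=1 → posterior Beta(12, 6)
obs 3: x=0 → posterior Beta(12, 7)
obs 4: x=1 → posterior Beta(13, 7)
obs 5: x=1 → posterior Beta(14, 7)
obs 6: x=1 → posterior Beta(15, 7)
obs 7: x=0 → posterior Beta(15, 8)
obs 8: x=1 → posterior Beta(16, 8)
obs 9: x=0 → posterior Beta(16, 9)
obs 10: x=0 → posterior Beta(16, 10)
obs 11: x=0 → posterior Beta(16, 11)
obs 12: x=1 → posterior Beta(17, 11)
obs 13: x=1 → posterior Beta(18, 11)

k = 10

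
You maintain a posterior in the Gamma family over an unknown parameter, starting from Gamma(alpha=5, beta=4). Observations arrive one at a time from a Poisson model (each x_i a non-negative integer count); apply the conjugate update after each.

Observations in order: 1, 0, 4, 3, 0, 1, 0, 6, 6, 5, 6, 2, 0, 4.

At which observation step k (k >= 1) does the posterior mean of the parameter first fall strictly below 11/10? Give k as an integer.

k = 2

obs 1: x=1 → posterior Gamma(6, 5)
obs 2: x=0 → posterior Gamma(6, 6)
obs 3: x=4 → posterior Gamma(10, 7)
obs 4: x=3 → posterior Gamma(13, 8)
obs 5: x=0 → posterior Gamma(13, 9)
obs 6: x=1 → posterior Gamma(14, 10)
obs 7: x=0 → posterior Gamma(14, 11)
obs 8: x=6 → posterior Gamma(20, 12)
obs 9: x=6 → posterior Gamma(26, 13)
obs 10: x=5 → posterior Gamma(31, 14)
obs 11: x=6 → posterior Gamma(37, 15)
obs 12: x=2 → posterior Gamma(39, 16)
obs 13: x=0 → posterior Gamma(39, 17)
obs 14: x=4 → posterior Gamma(43, 18)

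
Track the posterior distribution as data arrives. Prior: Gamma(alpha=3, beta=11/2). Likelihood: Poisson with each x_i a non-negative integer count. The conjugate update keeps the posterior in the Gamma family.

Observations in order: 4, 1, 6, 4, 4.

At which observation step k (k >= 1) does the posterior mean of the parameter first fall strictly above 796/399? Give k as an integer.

k = 5

obs 1: x=4 → posterior Gamma(7, 13/2)
obs 2: x=1 → posterior Gamma(8, 15/2)
obs 3: x=6 → posterior Gamma(14, 17/2)
obs 4: x=4 → posterior Gamma(18, 19/2)
obs 5: x=4 → posterior Gamma(22, 21/2)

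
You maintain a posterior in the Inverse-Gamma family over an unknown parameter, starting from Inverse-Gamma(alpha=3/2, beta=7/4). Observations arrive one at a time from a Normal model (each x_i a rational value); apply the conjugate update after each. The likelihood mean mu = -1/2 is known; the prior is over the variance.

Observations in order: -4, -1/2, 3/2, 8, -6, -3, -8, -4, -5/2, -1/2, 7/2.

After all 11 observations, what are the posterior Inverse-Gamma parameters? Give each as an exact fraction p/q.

alpha=7, beta=217/2

obs 1: x=-4 → posterior Inverse-Gamma(2, 63/8)
obs 2: x=-1/2 → posterior Inverse-Gamma(5/2, 63/8)
obs 3: x=3/2 → posterior Inverse-Gamma(3, 79/8)
obs 4: x=8 → posterior Inverse-Gamma(7/2, 46)
obs 5: x=-6 → posterior Inverse-Gamma(4, 489/8)
obs 6: x=-3 → posterior Inverse-Gamma(9/2, 257/4)
obs 7: x=-8 → posterior Inverse-Gamma(5, 739/8)
obs 8: x=-4 → posterior Inverse-Gamma(11/2, 197/2)
obs 9: x=-5/2 → posterior Inverse-Gamma(6, 201/2)
obs 10: x=-1/2 → posterior Inverse-Gamma(13/2, 201/2)
obs 11: x=7/2 → posterior Inverse-Gamma(7, 217/2)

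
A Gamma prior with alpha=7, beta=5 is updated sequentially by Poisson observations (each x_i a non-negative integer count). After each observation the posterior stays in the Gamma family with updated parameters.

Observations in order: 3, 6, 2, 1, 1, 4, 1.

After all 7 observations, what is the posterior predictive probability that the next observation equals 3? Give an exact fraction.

214641487449155279160292147200/1192533292512492016559195008117

obs 1: x=3 → posterior Gamma(10, 6)
obs 2: x=6 → posterior Gamma(16, 7)
obs 3: x=2 → posterior Gamma(18, 8)
obs 4: x=1 → posterior Gamma(19, 9)
obs 5: x=1 → posterior Gamma(20, 10)
obs 6: x=4 → posterior Gamma(24, 11)
obs 7: x=1 → posterior Gamma(25, 12)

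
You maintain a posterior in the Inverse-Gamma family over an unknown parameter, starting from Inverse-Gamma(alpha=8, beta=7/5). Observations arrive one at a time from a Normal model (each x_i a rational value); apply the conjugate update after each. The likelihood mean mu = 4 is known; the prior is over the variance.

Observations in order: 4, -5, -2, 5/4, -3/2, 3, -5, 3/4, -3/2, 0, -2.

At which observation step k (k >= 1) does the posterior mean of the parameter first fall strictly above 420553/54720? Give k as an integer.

k = 5

obs 1: x=4 → posterior Inverse-Gamma(17/2, 7/5)
obs 2: x=-5 → posterior Inverse-Gamma(9, 419/10)
obs 3: x=-2 → posterior Inverse-Gamma(19/2, 599/10)
obs 4: x=5/4 → posterior Inverse-Gamma(10, 10189/160)
obs 5: x=-3/2 → posterior Inverse-Gamma(21/2, 12609/160)
obs 6: x=3 → posterior Inverse-Gamma(11, 12689/160)
obs 7: x=-5 → posterior Inverse-Gamma(23/2, 19169/160)
obs 8: x=3/4 → posterior Inverse-Gamma(12, 10007/80)
obs 9: x=-3/2 → posterior Inverse-Gamma(25/2, 11217/80)
obs 10: x=0 → posterior Inverse-Gamma(13, 11857/80)
obs 11: x=-2 → posterior Inverse-Gamma(27/2, 13297/80)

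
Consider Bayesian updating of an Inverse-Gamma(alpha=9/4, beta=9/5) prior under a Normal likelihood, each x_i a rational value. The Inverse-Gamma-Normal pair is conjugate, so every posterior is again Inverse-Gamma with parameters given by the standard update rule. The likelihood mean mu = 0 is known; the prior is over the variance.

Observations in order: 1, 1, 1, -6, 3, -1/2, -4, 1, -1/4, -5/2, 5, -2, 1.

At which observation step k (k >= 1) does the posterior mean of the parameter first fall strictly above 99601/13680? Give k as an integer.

k = 11

obs 1: x=1 → posterior Inverse-Gamma(11/4, 23/10)
obs 2: x=1 → posterior Inverse-Gamma(13/4, 14/5)
obs 3: x=1 → posterior Inverse-Gamma(15/4, 33/10)
obs 4: x=-6 → posterior Inverse-Gamma(17/4, 213/10)
obs 5: x=3 → posterior Inverse-Gamma(19/4, 129/5)
obs 6: x=-1/2 → posterior Inverse-Gamma(21/4, 1037/40)
obs 7: x=-4 → posterior Inverse-Gamma(23/4, 1357/40)
obs 8: x=1 → posterior Inverse-Gamma(25/4, 1377/40)
obs 9: x=-1/4 → posterior Inverse-Gamma(27/4, 5513/160)
obs 10: x=-5/2 → posterior Inverse-Gamma(29/4, 6013/160)
obs 11: x=5 → posterior Inverse-Gamma(31/4, 8013/160)
obs 12: x=-2 → posterior Inverse-Gamma(33/4, 8333/160)
obs 13: x=1 → posterior Inverse-Gamma(35/4, 8413/160)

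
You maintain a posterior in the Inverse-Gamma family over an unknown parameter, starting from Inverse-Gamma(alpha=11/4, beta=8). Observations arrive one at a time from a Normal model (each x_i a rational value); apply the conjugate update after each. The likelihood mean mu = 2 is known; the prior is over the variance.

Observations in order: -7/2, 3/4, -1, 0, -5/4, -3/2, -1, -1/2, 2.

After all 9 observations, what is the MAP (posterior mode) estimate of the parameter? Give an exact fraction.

obs 1: x=-7/2 → posterior Inverse-Gamma(13/4, 185/8)
obs 2: x=3/4 → posterior Inverse-Gamma(15/4, 765/32)
obs 3: x=-1 → posterior Inverse-Gamma(17/4, 909/32)
obs 4: x=0 → posterior Inverse-Gamma(19/4, 973/32)
obs 5: x=-5/4 → posterior Inverse-Gamma(21/4, 571/16)
obs 6: x=-3/2 → posterior Inverse-Gamma(23/4, 669/16)
obs 7: x=-1 → posterior Inverse-Gamma(25/4, 741/16)
obs 8: x=-1/2 → posterior Inverse-Gamma(27/4, 791/16)
obs 9: x=2 → posterior Inverse-Gamma(29/4, 791/16)

791/132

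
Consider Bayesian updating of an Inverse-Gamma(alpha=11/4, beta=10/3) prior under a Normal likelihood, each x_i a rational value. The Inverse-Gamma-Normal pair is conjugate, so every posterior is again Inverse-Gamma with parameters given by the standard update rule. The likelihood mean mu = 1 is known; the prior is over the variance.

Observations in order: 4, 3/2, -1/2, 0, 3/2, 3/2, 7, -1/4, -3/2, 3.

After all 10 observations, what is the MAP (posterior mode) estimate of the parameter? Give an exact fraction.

obs 1: x=4 → posterior Inverse-Gamma(13/4, 47/6)
obs 2: x=3/2 → posterior Inverse-Gamma(15/4, 191/24)
obs 3: x=-1/2 → posterior Inverse-Gamma(17/4, 109/12)
obs 4: x=0 → posterior Inverse-Gamma(19/4, 115/12)
obs 5: x=3/2 → posterior Inverse-Gamma(21/4, 233/24)
obs 6: x=3/2 → posterior Inverse-Gamma(23/4, 59/6)
obs 7: x=7 → posterior Inverse-Gamma(25/4, 167/6)
obs 8: x=-1/4 → posterior Inverse-Gamma(27/4, 2747/96)
obs 9: x=-3/2 → posterior Inverse-Gamma(29/4, 3047/96)
obs 10: x=3 → posterior Inverse-Gamma(31/4, 3239/96)

3239/840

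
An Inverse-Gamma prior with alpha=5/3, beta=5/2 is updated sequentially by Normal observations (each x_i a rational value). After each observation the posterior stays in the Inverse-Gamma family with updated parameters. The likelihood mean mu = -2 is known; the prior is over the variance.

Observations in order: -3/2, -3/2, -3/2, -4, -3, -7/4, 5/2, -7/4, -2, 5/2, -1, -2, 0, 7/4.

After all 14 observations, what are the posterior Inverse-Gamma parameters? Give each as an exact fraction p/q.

alpha=26/3, beta=1127/32

obs 1: x=-3/2 → posterior Inverse-Gamma(13/6, 21/8)
obs 2: x=-3/2 → posterior Inverse-Gamma(8/3, 11/4)
obs 3: x=-3/2 → posterior Inverse-Gamma(19/6, 23/8)
obs 4: x=-4 → posterior Inverse-Gamma(11/3, 39/8)
obs 5: x=-3 → posterior Inverse-Gamma(25/6, 43/8)
obs 6: x=-7/4 → posterior Inverse-Gamma(14/3, 173/32)
obs 7: x=5/2 → posterior Inverse-Gamma(31/6, 497/32)
obs 8: x=-7/4 → posterior Inverse-Gamma(17/3, 249/16)
obs 9: x=-2 → posterior Inverse-Gamma(37/6, 249/16)
obs 10: x=5/2 → posterior Inverse-Gamma(20/3, 411/16)
obs 11: x=-1 → posterior Inverse-Gamma(43/6, 419/16)
obs 12: x=-2 → posterior Inverse-Gamma(23/3, 419/16)
obs 13: x=0 → posterior Inverse-Gamma(49/6, 451/16)
obs 14: x=7/4 → posterior Inverse-Gamma(26/3, 1127/32)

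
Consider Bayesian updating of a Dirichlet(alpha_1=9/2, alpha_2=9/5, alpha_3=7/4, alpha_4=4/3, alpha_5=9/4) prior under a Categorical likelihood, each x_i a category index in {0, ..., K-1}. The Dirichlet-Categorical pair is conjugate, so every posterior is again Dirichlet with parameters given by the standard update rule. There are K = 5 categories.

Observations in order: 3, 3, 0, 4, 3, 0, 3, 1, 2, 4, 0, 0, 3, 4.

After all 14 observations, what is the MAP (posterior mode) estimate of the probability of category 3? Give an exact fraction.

obs 1: x=3 → posterior Dirichlet(9/2, 9/5, 7/4, 7/3, 9/4)
obs 2: x=3 → posterior Dirichlet(9/2, 9/5, 7/4, 10/3, 9/4)
obs 3: x=0 → posterior Dirichlet(11/2, 9/5, 7/4, 10/3, 9/4)
obs 4: x=4 → posterior Dirichlet(11/2, 9/5, 7/4, 10/3, 13/4)
obs 5: x=3 → posterior Dirichlet(11/2, 9/5, 7/4, 13/3, 13/4)
obs 6: x=0 → posterior Dirichlet(13/2, 9/5, 7/4, 13/3, 13/4)
obs 7: x=3 → posterior Dirichlet(13/2, 9/5, 7/4, 16/3, 13/4)
obs 8: x=1 → posterior Dirichlet(13/2, 14/5, 7/4, 16/3, 13/4)
obs 9: x=2 → posterior Dirichlet(13/2, 14/5, 11/4, 16/3, 13/4)
obs 10: x=4 → posterior Dirichlet(13/2, 14/5, 11/4, 16/3, 17/4)
obs 11: x=0 → posterior Dirichlet(15/2, 14/5, 11/4, 16/3, 17/4)
obs 12: x=0 → posterior Dirichlet(17/2, 14/5, 11/4, 16/3, 17/4)
obs 13: x=3 → posterior Dirichlet(17/2, 14/5, 11/4, 19/3, 17/4)
obs 14: x=4 → posterior Dirichlet(17/2, 14/5, 11/4, 19/3, 21/4)

160/619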